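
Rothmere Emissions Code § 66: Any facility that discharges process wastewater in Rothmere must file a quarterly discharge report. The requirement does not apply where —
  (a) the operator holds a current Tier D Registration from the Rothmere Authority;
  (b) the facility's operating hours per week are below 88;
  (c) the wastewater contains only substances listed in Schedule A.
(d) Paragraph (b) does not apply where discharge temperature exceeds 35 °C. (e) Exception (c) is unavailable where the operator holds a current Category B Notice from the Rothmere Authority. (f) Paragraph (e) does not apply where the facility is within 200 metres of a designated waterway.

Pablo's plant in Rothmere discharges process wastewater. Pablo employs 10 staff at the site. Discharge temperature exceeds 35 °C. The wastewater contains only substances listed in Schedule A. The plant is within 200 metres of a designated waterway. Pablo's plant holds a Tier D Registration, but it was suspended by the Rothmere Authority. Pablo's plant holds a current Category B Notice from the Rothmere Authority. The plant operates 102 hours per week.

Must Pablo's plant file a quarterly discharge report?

Exception (a) requires that the operator holds a current Tier D Registration from the Rothmere Authority; but no current Tier D Registration is held, so (a) is unavailable.
Exception (b) fails — the facility's operating hours per week are 102, not below 88.
Exception (c) is satisfied on its face — the wastewater is Schedule-A-only. Under paragraphs (e)–(f): (e) is engaged (a current Category B Notice is held), but yields to (f): (f) applies — the plant is within 200 m of a designated waterway. (c) remains available.

No — exception (c) applies; Pablo's plant is not required to file a quarterly discharge report.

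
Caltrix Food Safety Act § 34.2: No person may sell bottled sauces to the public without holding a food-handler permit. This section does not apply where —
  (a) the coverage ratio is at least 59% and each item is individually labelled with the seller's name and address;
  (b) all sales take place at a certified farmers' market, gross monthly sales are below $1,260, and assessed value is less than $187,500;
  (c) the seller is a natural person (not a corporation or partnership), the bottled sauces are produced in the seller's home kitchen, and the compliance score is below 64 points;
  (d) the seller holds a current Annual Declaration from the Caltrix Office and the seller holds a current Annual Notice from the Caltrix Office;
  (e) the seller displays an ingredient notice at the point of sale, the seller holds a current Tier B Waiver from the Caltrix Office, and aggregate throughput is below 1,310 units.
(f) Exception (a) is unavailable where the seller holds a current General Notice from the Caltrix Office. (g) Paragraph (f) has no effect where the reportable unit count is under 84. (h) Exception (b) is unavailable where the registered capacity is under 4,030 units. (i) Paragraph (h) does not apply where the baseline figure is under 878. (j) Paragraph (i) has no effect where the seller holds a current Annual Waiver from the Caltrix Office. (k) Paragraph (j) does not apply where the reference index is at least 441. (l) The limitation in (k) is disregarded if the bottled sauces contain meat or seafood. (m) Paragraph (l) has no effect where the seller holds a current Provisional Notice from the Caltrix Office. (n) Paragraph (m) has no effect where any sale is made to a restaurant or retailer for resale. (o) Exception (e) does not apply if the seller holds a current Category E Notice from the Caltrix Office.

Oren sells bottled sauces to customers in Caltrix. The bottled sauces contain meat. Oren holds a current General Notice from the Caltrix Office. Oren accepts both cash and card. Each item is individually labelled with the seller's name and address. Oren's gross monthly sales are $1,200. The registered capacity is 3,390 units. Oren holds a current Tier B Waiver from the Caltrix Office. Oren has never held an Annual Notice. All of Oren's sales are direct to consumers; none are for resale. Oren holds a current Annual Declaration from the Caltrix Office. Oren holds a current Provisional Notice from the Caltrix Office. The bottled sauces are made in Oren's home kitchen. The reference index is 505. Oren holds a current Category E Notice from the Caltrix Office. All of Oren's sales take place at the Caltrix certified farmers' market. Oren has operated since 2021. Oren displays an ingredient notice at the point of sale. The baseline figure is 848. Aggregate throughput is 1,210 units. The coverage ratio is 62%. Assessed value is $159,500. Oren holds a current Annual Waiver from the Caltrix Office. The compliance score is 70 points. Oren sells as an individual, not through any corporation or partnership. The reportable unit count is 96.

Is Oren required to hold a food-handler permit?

No — exception (b) applies; Oren is not required to hold a food-handler permit.

Exception (a): the coverage ratio is 62%, meeting the 59% threshold; items are individually labelled — every condition holds. However, paragraphs (f)–(g) must be considered: (f) is engaged — a current General Notice is held. (g), which would lift (f), is not triggered — the reportable unit count is 96, not under 84. So (a) is unavailable.
All of (b)'s requirements are met (all sales are at a certified farmers' market; gross monthly sales are $1,200, below the $1,260 limit; assessed value is $159,500, less than the $187,500 limit). Applying paragraphs (h)–(n): (h) would limit (b) — the registered capacity is 3,390 units, under the 4,030 units limit — but (i) sets (h) aside: (i) operates against (h): the baseline figure is 848, under the 878 limit. (j) is engaged (a current Annual Waiver is held), but is itself disapplied by (k): (k) operates — the reference index is 505, meeting the 441 threshold. (l) would limit (k) — the bottled sauces contain meat — but (m) sets (l) aside: (m) is triggered — a current Provisional Notice is held. (n) is inapplicable (no sales are for resale), so (m) stands. So (b) applies.
Exception (c) does not apply: the compliance score is 70 points, not below 64 points.
Exception (d) does not apply: no current Annual Notice is held.
Exception (e) is satisfied on its face — an ingredient notice is displayed; a current Tier B Waiver is held; aggregate throughput is 1,210 units, below the 1,310 units limit. Turning to paragraph (o): (o) applies — a current Category E Notice is held. So (e) is unavailable.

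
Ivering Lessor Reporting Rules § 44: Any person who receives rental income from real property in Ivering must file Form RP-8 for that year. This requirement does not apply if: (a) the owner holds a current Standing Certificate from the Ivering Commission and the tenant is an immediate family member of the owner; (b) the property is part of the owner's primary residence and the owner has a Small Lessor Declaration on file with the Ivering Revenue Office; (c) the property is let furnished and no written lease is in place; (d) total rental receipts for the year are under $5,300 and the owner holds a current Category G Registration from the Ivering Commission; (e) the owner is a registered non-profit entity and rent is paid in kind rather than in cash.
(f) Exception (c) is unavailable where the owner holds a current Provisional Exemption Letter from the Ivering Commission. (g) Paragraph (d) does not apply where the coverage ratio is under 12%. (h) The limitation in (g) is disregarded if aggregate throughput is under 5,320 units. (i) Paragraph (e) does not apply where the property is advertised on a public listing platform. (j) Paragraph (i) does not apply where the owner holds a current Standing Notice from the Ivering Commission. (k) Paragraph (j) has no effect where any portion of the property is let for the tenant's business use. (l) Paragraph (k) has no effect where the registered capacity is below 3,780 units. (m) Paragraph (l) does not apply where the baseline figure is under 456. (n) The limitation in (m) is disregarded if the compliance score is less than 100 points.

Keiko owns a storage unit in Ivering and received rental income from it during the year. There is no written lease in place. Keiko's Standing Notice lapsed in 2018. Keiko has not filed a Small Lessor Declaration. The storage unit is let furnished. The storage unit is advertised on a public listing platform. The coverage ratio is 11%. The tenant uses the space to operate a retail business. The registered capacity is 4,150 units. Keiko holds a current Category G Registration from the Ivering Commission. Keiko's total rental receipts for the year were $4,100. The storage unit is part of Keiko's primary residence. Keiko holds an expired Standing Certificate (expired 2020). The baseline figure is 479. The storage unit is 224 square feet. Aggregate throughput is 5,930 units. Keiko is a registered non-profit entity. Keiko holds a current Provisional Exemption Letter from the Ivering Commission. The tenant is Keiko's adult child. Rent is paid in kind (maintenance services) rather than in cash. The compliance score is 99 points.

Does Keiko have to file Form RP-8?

Exception (a) does not apply: no current Standing Certificate is held.
Exception (b) requires that the owner has a Small Lessor Declaration on file with the Ivering Revenue Office; but no Small Lessor Declaration is on file, so (b) is unavailable.
Exception (c) is satisfied on its face — the property is let furnished; there is no written lease. However, paragraph (f) must be considered: (f) operates — a current Provisional Exemption Letter is held. So (c) is unavailable.
Exception (d) is satisfied on its face — total rental receipts for the year are $4,100, under the $5,300 limit; a current Category G Registration is held. But applying paragraphs (g)–(h): (g) is engaged — the coverage ratio is 11%, under the 12% limit. (h) is not engaged (aggregate throughput is 5,930 units, not under 5,320 units), so (g) stands. So (d) is unavailable.
Exception (e)'s conditions are all satisfied: Keiko is a registered non-profit; rent is paid in kind. But applying paragraphs (i)–(n): (i) is triggered — the property is publicly advertised. (j) does not operate here (there is no Standing Notice in force), so (i) stands. (e) is therefore removed.
No exception displaces § 44.

Yes — Keiko must file Form RP-8.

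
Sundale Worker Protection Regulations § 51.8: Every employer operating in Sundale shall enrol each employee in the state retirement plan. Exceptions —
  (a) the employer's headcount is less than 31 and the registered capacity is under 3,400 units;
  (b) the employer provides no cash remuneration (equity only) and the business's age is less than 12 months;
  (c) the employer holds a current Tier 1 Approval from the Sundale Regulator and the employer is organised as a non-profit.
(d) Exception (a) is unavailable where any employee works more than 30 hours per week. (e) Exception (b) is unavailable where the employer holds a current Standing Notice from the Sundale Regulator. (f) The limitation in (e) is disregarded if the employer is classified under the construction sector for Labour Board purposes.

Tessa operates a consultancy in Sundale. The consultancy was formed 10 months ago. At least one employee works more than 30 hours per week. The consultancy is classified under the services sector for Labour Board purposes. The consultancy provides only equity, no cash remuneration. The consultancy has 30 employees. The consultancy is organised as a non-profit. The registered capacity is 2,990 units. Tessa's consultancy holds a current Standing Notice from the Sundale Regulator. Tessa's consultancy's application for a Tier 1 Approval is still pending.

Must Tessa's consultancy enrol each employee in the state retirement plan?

All of (a)'s requirements are met (the employer's headcount is 30, less than the 31 limit; the registered capacity is 2,990 units, under the 3,400 units limit). But: (d) is triggered — at least one employee exceeds 30 hours/week. (a) is therefore removed.
Exception (b) is satisfied on its face — remuneration is equity-only; the business's age is 10 months, less than the 12 months limit. Turning to paragraphs (e)–(f): (e) is engaged — a current Standing Notice is held. (f), which would lift (e), is not triggered — the consultancy is classified under the services sector. (b) is therefore removed.
Exception (c) does not apply: no current Tier 1 Approval is held.
No exception applies. The general rule governs.

Yes — Tessa's consultancy must enrol each employee in the state retirement plan.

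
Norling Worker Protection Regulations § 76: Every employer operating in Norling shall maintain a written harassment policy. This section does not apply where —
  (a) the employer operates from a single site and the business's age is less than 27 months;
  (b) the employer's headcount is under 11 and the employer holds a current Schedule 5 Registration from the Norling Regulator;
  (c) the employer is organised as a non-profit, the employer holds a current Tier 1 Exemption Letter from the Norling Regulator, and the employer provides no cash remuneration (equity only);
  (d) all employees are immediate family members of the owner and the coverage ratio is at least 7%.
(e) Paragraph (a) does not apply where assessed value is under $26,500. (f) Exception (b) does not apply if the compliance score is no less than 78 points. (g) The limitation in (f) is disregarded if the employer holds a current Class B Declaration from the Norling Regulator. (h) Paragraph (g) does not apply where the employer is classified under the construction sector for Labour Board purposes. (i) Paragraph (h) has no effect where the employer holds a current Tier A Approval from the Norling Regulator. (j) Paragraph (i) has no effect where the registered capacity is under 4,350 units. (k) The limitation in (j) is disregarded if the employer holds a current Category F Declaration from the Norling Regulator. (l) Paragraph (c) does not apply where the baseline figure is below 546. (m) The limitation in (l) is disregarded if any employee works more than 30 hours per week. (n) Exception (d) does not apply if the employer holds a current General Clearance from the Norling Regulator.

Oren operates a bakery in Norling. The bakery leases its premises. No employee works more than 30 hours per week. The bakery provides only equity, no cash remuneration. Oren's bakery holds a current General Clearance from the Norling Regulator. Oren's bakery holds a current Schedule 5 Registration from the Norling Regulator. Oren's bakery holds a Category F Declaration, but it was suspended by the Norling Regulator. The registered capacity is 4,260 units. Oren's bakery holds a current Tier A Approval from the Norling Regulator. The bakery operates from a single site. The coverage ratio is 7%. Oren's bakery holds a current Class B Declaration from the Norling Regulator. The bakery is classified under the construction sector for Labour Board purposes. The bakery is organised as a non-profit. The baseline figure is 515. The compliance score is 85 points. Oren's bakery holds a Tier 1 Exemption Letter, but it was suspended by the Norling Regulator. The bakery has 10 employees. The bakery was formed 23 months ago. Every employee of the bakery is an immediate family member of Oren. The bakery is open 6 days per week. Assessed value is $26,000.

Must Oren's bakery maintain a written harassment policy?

Yes — Oren's bakery must maintain a written harassment policy.

All of (a)'s requirements are met (the employer operates from a single site; the business's age is 23 months, less than the 27 months limit). But applying paragraph (e): (e) operates — assessed value is $26,000, under the $26,500 limit. Exception (a) does not apply.
All of (b)'s requirements are met (the employer's headcount is 10, under the 11 limit; a current Schedule 5 Registration is held). But applying paragraphs (f)–(k): (f) operates against (b): the compliance score is 85 points, meeting the 78 points threshold. (g) would limit (f) — a current Class B Declaration is held — but (h) sets (g) aside: (h) operates against (g): the bakery is classified under the construction sector. (i) operates (a current Tier A Approval is held), but is set aside by (j): (j) operates — the registered capacity is 4,260 units, under the 4,350 units limit. (k), which would lift (j), is not triggered — the Category F Declaration is not current. Exception (b) does not apply.
Exception (c) fails — there is no Tier 1 Exemption Letter in force.
All of (d)'s requirements are met (every employee is an immediate family member; the coverage ratio is 7%, meeting the 7% threshold). But: (n) operates against (d): a current General Clearance is held. Exception (d) does not apply.
No exception displaces § 76.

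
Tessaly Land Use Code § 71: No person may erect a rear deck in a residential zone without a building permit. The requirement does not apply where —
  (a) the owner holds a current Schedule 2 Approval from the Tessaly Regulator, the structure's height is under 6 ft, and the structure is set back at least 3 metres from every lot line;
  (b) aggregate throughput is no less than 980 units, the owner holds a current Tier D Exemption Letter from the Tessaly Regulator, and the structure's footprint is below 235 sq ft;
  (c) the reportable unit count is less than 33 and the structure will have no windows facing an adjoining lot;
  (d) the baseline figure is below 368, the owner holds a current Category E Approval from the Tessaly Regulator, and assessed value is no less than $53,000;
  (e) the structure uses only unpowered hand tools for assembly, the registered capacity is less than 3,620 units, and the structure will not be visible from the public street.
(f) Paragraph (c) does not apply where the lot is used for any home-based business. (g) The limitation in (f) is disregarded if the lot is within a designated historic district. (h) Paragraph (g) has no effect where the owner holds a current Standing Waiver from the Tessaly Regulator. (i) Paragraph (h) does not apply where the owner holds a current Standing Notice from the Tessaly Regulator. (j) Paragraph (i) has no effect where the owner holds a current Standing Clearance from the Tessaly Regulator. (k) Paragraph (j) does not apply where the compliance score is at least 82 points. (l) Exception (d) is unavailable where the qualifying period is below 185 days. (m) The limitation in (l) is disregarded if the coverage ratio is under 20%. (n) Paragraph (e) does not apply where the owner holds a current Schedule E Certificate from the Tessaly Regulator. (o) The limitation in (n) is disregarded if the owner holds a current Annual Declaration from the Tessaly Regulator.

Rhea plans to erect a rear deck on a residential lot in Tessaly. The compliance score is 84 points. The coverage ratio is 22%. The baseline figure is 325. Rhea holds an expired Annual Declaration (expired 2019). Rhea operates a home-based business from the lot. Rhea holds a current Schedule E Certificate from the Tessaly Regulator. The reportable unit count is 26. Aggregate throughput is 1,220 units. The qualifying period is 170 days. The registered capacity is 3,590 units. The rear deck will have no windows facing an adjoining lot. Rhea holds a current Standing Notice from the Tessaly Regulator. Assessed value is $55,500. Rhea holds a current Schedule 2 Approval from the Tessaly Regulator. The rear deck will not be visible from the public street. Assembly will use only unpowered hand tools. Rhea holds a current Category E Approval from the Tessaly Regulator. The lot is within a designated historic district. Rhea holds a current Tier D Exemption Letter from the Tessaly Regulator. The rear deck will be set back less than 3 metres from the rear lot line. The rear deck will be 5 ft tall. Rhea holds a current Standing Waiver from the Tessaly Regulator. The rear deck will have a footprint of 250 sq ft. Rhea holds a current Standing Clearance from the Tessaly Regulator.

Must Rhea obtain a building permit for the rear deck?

Exception (a) requires that the structure is set back at least 3 metres from every lot line; but the rear setback is under 3 m, so (a) is unavailable.
Exception (b) requires that the structure's footprint is below 235 sq ft; but the structure's footprint is 250 sq ft, not below 235 sq ft, so (b) is unavailable.
Exception (c) is satisfied on its face — the reportable unit count is 26, less than the 33 limit; no windows face an adjoining lot. Applying paragraphs (f)–(k): (f) operates (a home-based business operates on the lot), but is set aside by (g): (g) operates against (f): the lot is in a historic district. (h) operates (a current Standing Waiver is held), but is itself disapplied by (i): (i) operates against (h): a current Standing Notice is held. (j) is engaged (a current Standing Clearance is held), but is set aside by (k): (k) operates against (j): the compliance score is 84 points, meeting the 82 points threshold. Exception (c) stands.
Exception (d) is satisfied on its face — the baseline figure is 325, below the 368 limit; a current Category E Approval is held; assessed value is $55,500, meeting the $53,000 threshold. But applying paragraphs (l)–(m): (l) is engaged — the qualifying period is 170 days, below the 185 days limit. (m) is not engaged (the coverage ratio is 22%, not under 20%), so (l) stands. Exception (d) does not apply.
Exception (e)'s conditions are all satisfied: assembly uses only hand tools; the registered capacity is 3,590 units, less than the 3,620 units limit; the structure will not be visible from the street. But: (n) operates against (e): a current Schedule E Certificate is held. (o), which would lift (n), does not operate here — there is no Annual Declaration in force. Exception (e) does not apply.

No — exception (c) applies; Rhea does not need a building permit.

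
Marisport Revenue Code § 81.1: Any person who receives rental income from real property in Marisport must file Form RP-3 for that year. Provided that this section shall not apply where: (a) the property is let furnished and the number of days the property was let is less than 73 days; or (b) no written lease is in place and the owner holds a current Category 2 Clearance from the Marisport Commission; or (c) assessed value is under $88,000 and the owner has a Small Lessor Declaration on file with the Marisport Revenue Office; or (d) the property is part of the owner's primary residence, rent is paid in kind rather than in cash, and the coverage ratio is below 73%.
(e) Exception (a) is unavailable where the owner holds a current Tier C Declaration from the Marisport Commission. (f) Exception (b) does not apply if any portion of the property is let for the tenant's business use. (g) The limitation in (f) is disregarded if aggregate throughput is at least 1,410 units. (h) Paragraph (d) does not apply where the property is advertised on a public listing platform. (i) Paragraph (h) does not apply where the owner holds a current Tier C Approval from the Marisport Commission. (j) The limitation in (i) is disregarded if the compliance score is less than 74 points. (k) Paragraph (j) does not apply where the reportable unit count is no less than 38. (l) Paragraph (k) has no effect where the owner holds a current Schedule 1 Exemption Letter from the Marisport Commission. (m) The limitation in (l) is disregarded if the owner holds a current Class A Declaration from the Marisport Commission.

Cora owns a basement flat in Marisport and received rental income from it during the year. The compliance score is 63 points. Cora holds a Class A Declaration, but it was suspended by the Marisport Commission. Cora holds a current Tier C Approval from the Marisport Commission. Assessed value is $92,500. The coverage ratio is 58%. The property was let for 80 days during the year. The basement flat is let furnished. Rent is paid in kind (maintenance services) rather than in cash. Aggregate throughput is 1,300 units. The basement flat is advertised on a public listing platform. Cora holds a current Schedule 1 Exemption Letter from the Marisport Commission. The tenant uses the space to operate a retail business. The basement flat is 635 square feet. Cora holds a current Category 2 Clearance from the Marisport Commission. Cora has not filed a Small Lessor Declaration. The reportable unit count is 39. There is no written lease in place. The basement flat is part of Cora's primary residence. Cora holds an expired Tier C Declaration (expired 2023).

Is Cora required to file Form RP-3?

Yes — Cora must file Form RP-3.

Exception (a) fails — the number of days the property was let is 80 days, not less than 73 days.
Exception (b) is satisfied on its face — there is no written lease; a current Category 2 Clearance is held. But applying paragraphs (f)–(g): (f) operates against (b): the space is let for business use. (g), which would lift (f), is not engaged — aggregate throughput is 1,300 units, short of 1,410 units. (b) is therefore removed.
Exception (c) does not apply: assessed value is $92,500, not under $88,000.
Exception (d): the basement flat is part of the primary residence; rent is paid in kind; the coverage ratio is 58%, below the 73% limit — every condition holds. But: (h) operates against (d): the property is publicly advertised. (i) applies (a current Tier C Approval is held), but is set aside by (j): (j) is engaged — the compliance score is 63 points, less than the 74 points limit. (k) would limit (j) — the reportable unit count is 39, meeting the 38 threshold — but (l) sets (k) aside: (l) applies — a current Schedule 1 Exemption Letter is held. (m), which would lift (l), is inapplicable — there is no Class A Declaration in force. (d) is therefore removed.
No exception applies. The general rule governs.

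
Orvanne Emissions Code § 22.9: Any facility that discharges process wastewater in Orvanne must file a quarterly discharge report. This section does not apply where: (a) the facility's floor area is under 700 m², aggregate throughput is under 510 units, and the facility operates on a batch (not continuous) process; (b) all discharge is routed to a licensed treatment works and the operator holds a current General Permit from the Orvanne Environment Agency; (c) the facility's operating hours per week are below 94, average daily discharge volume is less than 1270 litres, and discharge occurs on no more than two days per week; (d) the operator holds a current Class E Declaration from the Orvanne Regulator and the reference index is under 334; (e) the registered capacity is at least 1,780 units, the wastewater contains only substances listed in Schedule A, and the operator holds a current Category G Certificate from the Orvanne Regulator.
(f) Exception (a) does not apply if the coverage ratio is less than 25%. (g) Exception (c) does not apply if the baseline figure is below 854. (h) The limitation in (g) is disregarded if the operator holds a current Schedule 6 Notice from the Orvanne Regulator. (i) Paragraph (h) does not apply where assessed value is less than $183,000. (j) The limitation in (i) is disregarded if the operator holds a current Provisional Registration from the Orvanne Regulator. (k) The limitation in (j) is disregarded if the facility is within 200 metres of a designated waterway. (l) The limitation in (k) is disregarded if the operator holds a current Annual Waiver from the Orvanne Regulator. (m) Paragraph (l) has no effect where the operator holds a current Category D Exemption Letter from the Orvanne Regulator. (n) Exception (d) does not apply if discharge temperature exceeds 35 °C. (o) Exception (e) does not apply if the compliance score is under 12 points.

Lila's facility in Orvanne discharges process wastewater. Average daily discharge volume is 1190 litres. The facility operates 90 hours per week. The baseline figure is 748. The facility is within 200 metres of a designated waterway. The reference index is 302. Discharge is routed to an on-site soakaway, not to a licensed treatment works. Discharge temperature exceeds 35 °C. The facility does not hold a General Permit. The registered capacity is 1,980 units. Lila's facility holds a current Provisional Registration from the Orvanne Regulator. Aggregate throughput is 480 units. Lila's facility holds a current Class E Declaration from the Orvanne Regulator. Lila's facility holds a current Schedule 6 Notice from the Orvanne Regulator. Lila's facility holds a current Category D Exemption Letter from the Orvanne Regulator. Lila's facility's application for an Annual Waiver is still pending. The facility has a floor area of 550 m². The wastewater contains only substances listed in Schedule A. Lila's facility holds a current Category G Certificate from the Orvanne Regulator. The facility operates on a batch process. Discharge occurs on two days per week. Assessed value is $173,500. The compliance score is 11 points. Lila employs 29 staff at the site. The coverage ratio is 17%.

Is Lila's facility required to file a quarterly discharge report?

Yes — Lila's facility must file a quarterly discharge report.

Exception (a)'s conditions are all satisfied: the facility's floor area is 550 m², under the 700 m² limit; aggregate throughput is 480 units, under the 510 units limit; the facility operates on a batch process. However, paragraph (f) must be considered: (f) operates against (a): the coverage ratio is 17%, less than the 25% limit. Exception (a) does not apply.
Exception (b) requires that all discharge is routed to a licensed treatment works; but discharge is not routed to a licensed treatment works, so (b) is unavailable.
Exception (c): the facility's operating hours per week are 90, below the 94 limit; average daily discharge volume is 1190 litres, less than the 1270 litres limit; discharge occurs on no more than two days per week — every condition holds. But applying paragraphs (g)–(m): (g) operates — the baseline figure is 748, below the 854 limit. (h) applies (a current Schedule 6 Notice is held), but is set aside by (i): (i) operates against (h): assessed value is $173,500, less than the $183,000 limit. (j) would limit (i) — a current Provisional Registration is held — but (k) sets (j) aside: (k) applies — the facility is within 200 m of a designated waterway. (l), which would lift (k), is not triggered — the Annual Waiver is not current. Exception (c) does not apply.
All of (d)'s requirements are met (a current Class E Declaration is held; the reference index is 302, under the 334 limit). But applying paragraph (n): (n) operates against (d): discharge temperature exceeds 35 °C. (d) is therefore removed.
All of (e)'s requirements are met (the registered capacity is 1,980 units, meeting the 1,780 units threshold; the wastewater is Schedule-A-only; a current Category G Certificate is held). Turning to paragraph (o): (o) applies — the compliance score is 11 points, under the 12 points limit. (e) is therefore removed.
No exception is made out. Lila's facility falls within the general rule.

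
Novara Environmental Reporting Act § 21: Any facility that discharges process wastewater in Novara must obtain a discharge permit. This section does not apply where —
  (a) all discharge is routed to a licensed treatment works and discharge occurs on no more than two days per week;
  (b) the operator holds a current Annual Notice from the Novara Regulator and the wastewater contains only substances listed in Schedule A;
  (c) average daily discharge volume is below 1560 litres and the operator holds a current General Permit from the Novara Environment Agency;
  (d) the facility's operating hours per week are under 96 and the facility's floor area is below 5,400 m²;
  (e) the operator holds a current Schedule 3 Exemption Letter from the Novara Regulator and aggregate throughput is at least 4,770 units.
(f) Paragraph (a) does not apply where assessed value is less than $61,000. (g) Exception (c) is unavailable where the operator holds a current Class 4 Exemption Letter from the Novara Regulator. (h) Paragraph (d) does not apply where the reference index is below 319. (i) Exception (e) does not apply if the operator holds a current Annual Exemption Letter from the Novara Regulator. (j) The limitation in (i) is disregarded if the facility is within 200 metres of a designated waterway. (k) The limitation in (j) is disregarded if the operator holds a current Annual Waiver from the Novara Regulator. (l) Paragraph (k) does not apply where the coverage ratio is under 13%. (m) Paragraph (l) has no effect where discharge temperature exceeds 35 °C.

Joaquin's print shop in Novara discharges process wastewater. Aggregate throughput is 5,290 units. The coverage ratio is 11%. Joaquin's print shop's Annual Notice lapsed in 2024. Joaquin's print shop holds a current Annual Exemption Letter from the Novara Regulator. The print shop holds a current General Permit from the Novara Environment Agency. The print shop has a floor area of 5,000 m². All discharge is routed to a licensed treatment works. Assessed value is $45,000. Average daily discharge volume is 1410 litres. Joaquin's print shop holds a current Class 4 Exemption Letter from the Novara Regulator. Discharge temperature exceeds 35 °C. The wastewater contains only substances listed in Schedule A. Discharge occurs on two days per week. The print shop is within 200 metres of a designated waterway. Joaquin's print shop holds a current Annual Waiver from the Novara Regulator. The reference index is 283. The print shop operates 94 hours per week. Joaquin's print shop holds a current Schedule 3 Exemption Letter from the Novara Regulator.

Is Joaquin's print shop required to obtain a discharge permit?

Exception (a) is satisfied on its face — discharge is routed to a licensed treatment works; discharge occurs on no more than two days per week. But applying paragraph (f): (f) operates — assessed value is $45,000, less than the $61,000 limit. (a) is therefore removed.
Exception (b) does not apply: there is no Annual Notice in force.
Exception (c): average daily discharge volume is 1410 litres, below the 1560 litres limit; a current General Permit is held — every condition holds. But: (g) is triggered — a current Class 4 Exemption Letter is held. (c) is therefore removed.
Exception (d) is satisfied on its face — the facility's operating hours per week are 94, under the 96 limit; the facility's floor area is 5,000 m², below the 5,400 m² limit. However, paragraph (h) must be considered: (h) operates — the reference index is 283, below the 319 limit. Exception (d) does not apply.
Exception (e)'s conditions are all satisfied: a current Schedule 3 Exemption Letter is held; aggregate throughput is 5,290 units, meeting the 4,770 units threshold. Turning to paragraphs (i)–(m): (i) operates against (e): a current Annual Exemption Letter is held. (j) applies (the print shop is within 200 m of a designated waterway), but yields to (k): (k) operates — a current Annual Waiver is held. (l) is engaged (the coverage ratio is 11%, under the 13% limit), but is overridden by (m): (m) is triggered — discharge temperature exceeds 35 °C. Exception (e) does not apply.
No exception applies. The general rule governs.

Yes — Joaquin's print shop must obtain a discharge permit.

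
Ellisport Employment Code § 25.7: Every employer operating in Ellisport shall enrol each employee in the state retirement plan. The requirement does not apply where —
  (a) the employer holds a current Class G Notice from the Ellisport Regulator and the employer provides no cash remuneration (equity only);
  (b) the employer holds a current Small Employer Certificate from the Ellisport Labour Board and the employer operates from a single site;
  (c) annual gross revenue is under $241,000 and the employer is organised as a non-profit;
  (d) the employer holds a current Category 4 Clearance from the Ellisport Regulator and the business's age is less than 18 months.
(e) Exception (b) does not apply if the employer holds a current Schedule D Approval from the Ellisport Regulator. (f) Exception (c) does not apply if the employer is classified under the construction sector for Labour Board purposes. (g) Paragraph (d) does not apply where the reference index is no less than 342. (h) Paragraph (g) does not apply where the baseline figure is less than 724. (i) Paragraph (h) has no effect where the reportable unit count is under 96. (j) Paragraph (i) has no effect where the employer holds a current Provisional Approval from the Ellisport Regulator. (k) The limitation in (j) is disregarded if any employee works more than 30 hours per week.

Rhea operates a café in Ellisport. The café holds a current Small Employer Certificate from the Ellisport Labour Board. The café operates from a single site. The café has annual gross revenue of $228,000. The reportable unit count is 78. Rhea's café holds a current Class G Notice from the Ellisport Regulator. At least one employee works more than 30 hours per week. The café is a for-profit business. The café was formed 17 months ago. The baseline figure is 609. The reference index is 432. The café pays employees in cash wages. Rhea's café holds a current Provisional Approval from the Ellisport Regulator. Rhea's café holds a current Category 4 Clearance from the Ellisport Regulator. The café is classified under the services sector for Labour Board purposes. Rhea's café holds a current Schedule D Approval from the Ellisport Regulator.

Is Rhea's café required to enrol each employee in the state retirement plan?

Yes — Rhea's café must enrol each employee in the state retirement plan.

Exception (a) does not apply: employees are paid cash wages.
Exception (b) is satisfied on its face — a current Small Employer Certificate is held; the employer operates from a single site. However, paragraph (e) must be considered: (e) operates — a current Schedule D Approval is held. So (b) is unavailable.
Exception (c) fails — the employer is for-profit.
Exception (d)'s conditions are all satisfied: a current Category 4 Clearance is held; the business's age is 17 months, less than the 18 months limit. However, paragraphs (g)–(k) must be considered: (g) operates against (d): the reference index is 432, meeting the 342 threshold. (h) would limit (g) — the baseline figure is 609, less than the 724 limit — but (i) sets (h) aside: (i) is engaged — the reportable unit count is 78, under the 96 limit. (j) would limit (i) — a current Provisional Approval is held — but (k) sets (j) aside: (k) is engaged — at least one employee exceeds 30 hours/week. So (d) is unavailable.
No exception applies. The general rule governs.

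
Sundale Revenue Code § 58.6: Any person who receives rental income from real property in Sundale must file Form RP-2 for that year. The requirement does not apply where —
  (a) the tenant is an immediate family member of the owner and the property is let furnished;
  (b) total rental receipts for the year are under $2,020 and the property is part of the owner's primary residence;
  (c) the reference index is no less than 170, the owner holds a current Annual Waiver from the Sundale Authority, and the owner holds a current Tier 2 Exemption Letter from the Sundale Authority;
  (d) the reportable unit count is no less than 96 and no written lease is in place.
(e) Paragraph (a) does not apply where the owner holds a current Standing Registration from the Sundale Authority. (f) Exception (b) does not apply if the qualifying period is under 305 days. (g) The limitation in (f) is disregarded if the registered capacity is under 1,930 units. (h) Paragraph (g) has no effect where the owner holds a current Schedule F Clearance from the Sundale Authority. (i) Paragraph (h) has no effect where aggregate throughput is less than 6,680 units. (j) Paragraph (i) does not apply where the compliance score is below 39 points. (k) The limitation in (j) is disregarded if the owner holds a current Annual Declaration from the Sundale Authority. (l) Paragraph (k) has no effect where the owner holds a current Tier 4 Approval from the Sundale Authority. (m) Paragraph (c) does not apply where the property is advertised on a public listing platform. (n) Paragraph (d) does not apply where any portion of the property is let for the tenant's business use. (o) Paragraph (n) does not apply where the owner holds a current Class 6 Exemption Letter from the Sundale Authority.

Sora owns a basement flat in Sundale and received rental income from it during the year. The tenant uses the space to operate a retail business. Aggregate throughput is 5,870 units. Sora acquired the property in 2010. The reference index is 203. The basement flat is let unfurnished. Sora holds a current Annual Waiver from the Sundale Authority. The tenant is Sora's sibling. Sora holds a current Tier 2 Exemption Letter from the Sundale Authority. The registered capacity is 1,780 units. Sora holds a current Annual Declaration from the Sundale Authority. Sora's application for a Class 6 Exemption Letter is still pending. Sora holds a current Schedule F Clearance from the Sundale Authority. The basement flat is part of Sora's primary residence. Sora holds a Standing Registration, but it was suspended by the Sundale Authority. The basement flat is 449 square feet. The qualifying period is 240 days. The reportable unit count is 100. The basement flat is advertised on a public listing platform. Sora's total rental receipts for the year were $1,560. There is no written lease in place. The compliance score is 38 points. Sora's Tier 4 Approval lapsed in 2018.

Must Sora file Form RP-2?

Exception (a) does not apply: the property is let unfurnished.
Exception (b)'s conditions are all satisfied: total rental receipts for the year are $1,560, under the $2,020 limit; the basement flat is part of the primary residence. Applying paragraphs (f)–(l): (f) operates (the qualifying period is 240 days, under the 305 days limit), but is set aside by (g): (g) operates against (f): the registered capacity is 1,780 units, under the 1,930 units limit. (h) operates (a current Schedule F Clearance is held), but is itself disapplied by (i): (i) operates against (h): aggregate throughput is 5,870 units, less than the 6,680 units limit. (j) is triggered (the compliance score is 38 points, below the 39 points limit), but yields to (k): (k) operates against (j): a current Annual Declaration is held. (l) is not triggered (the Tier 4 Approval is not current), so (k) stands. Exception (b) stands.
All of (c)'s requirements are met (the reference index is 203, meeting the 170 threshold; a current Annual Waiver is held; a current Tier 2 Exemption Letter is held). But: (m) operates against (c): the property is publicly advertised. So (c) is unavailable.
All of (d)'s requirements are met (the reportable unit count is 100, meeting the 96 threshold; there is no written lease). But: (n) is triggered — the space is let for business use. (o) is not engaged (there is no Class 6 Exemption Letter in force), so (n) stands. Exception (d) does not apply.

No — exception (b) applies; Sora is not required to file Form RP-2.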